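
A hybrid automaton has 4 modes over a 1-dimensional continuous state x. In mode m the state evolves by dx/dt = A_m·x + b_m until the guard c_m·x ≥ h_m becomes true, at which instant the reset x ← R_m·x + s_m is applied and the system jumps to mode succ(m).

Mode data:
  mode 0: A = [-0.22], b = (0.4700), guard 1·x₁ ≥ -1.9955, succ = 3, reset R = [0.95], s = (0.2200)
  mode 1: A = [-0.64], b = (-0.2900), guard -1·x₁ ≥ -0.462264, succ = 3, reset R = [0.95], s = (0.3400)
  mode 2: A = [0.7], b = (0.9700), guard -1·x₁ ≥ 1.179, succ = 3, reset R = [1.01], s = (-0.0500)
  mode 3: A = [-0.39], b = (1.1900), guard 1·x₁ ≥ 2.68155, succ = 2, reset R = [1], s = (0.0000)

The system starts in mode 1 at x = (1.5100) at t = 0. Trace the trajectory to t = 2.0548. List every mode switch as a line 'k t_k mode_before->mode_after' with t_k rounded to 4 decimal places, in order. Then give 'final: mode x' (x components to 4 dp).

1 1.1921 1->3
final: 3 1.4283

Mode 1: guard c·x = -0.4623 hit at Δt = 1.1921 (t = 1.1921), x⁻ = (0.4623) → reset → x⁺ = (0.7792), jump to mode 3
Mode 3: flow for 0.8627 to horizon, guard not reached → x = (1.4283)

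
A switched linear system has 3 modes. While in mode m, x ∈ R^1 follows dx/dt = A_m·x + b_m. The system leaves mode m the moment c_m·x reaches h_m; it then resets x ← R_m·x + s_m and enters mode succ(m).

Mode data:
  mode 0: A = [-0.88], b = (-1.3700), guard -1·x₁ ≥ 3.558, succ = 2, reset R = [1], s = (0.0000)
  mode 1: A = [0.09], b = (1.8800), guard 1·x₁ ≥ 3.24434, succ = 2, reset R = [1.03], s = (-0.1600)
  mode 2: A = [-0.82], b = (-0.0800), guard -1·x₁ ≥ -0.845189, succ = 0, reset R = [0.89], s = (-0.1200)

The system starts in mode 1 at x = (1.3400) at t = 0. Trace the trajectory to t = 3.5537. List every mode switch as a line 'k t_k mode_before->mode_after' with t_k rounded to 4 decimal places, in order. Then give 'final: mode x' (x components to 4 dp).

Mode 1: guard c·x = 3.2443 hit at Δt = 0.9133 (t = 0.9133), x⁻ = (3.2443) → reset → x⁺ = (3.1817), jump to mode 2
Mode 2: guard c·x = -0.8452 hit at Δt = 1.5202 (t = 2.4335), x⁻ = (0.8452) → reset → x⁺ = (0.6322), jump to mode 0
Mode 0: flow for 1.1202 to horizon, guard not reached → x = (-0.7400)

1 0.9133 1->2
2 2.4335 2->0
final: 0 -0.7400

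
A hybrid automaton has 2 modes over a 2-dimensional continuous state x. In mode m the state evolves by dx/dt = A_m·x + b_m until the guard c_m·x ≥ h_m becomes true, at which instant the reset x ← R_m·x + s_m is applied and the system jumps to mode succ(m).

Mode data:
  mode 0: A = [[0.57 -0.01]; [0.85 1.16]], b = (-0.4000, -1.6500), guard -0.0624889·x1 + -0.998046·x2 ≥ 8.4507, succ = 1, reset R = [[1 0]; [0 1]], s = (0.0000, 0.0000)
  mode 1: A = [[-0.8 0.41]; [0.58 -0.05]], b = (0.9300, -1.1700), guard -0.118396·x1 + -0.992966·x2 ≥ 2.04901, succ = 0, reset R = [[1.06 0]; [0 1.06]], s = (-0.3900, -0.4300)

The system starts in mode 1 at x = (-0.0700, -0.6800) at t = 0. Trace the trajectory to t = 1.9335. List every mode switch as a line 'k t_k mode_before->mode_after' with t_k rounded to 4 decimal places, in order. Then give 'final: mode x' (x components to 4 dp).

1 1.4125 1->0
final: 0 -0.4145 -6.1832

Mode 1: guard c·x = 2.0490 hit at Δt = 1.4125 (t = 1.4125), x⁻ = (0.2298, -2.0909) → reset → x⁺ = (-0.1464, -2.6464), jump to mode 0
Mode 0: flow for 0.5210 to horizon, guard not reached → x = (-0.4145, -6.1832)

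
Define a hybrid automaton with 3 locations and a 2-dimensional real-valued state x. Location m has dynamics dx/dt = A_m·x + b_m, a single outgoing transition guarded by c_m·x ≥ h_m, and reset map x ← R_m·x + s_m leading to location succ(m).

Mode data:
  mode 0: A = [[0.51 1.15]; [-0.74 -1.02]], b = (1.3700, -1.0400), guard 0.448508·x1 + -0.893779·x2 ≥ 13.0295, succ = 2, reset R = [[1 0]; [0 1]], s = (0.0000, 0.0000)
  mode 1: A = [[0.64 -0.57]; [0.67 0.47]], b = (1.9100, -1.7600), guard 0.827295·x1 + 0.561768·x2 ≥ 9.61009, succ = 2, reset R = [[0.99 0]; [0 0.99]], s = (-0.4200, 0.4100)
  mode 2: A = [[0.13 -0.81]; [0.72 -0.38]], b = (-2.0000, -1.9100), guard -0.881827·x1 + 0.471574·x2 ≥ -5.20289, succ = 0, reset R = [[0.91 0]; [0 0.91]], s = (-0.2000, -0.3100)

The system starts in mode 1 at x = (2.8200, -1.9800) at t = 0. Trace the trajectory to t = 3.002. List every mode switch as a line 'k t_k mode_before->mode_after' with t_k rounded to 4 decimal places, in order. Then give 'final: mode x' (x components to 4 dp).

Mode 1: guard c·x = 9.6101 hit at Δt = 1.2144 (t = 1.2144), x⁻ = (11.3023, 0.4623) → reset → x⁺ = (10.7693, 0.8677), jump to mode 2
Mode 2: guard c·x = -5.2029 hit at Δt = 0.8542 (t = 2.0686), x⁻ = (8.1964, 4.2940) → reset → x⁺ = (7.2587, 3.5975), jump to mode 0
Mode 0: flow for 0.9334 to horizon, guard not reached → x = (12.9716, -4.1475)

1 1.2144 1->2
2 2.0686 2->0
final: 0 12.9716 -4.1475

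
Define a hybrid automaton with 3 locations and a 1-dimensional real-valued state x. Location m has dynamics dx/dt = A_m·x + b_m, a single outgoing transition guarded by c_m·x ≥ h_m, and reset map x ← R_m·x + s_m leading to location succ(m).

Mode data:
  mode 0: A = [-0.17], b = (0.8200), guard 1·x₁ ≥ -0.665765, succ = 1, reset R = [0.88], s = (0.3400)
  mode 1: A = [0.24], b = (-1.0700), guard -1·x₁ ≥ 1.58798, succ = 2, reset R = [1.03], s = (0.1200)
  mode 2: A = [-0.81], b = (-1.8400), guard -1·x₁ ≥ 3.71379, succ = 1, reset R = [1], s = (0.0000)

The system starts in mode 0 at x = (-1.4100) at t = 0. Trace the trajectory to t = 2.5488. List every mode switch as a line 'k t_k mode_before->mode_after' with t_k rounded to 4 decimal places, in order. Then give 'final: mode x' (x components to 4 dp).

Mode 0: guard c·x = -0.6658 hit at Δt = 0.7479 (t = 0.7479), x⁻ = (-0.6658) → reset → x⁺ = (-0.2459), jump to mode 1
Mode 1: guard c·x = 1.5880 hit at Δt = 1.0458 (t = 1.7937), x⁻ = (-1.5880) → reset → x⁺ = (-1.5156), jump to mode 2
Mode 2: flow for 0.7551 to horizon, guard not reached → x = (-1.8615)

1 0.7479 0->1
2 1.7937 1->2
final: 2 -1.8615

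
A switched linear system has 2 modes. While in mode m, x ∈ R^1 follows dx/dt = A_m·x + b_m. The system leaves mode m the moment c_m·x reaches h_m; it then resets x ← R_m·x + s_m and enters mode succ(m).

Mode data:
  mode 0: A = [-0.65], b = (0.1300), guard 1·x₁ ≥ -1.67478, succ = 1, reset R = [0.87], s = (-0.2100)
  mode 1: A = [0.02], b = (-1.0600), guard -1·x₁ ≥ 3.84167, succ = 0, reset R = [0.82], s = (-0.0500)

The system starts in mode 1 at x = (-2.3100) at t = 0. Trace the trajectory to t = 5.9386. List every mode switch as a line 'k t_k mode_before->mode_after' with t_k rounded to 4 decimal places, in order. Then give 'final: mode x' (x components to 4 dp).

1 1.3658 1->0
2 2.2817 0->1
3 4.2321 1->0
4 5.1480 0->1
final: 1 -2.5383

Mode 1: guard c·x = 3.8417 hit at Δt = 1.3658 (t = 1.3658), x⁻ = (-3.8417) → reset → x⁺ = (-3.2002), jump to mode 0
Mode 0: guard c·x = -1.6748 hit at Δt = 0.9159 (t = 2.2817), x⁻ = (-1.6748) → reset → x⁺ = (-1.6671), jump to mode 1
Mode 1: guard c·x = 3.8417 hit at Δt = 1.9504 (t = 4.2321), x⁻ = (-3.8417) → reset → x⁺ = (-3.2002), jump to mode 0
Mode 0: guard c·x = -1.6748 hit at Δt = 0.9159 (t = 5.1480), x⁻ = (-1.6748) → reset → x⁺ = (-1.6671), jump to mode 1
Mode 1: flow for 0.7906 to horizon, guard not reached → x = (-2.5383)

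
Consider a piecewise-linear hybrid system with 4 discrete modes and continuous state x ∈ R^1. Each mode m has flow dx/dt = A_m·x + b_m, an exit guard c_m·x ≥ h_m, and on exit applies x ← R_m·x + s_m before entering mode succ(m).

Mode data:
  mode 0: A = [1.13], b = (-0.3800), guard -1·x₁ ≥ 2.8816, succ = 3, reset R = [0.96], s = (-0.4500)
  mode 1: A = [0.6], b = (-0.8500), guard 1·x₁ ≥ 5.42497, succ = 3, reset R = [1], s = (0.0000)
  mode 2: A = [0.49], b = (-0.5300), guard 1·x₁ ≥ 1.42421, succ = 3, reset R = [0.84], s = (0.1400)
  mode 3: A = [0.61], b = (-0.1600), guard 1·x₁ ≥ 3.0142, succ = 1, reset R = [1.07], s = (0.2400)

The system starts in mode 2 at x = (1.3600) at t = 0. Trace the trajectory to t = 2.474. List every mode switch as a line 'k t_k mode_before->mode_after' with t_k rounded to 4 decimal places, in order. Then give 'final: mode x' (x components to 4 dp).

1 0.4236 2->3
2 1.9660 3->1
final: 1 4.1952

Mode 2: guard c·x = 1.4242 hit at Δt = 0.4236 (t = 0.4236), x⁻ = (1.4242) → reset → x⁺ = (1.3363), jump to mode 3
Mode 3: guard c·x = 3.0142 hit at Δt = 1.5424 (t = 1.9660), x⁻ = (3.0142) → reset → x⁺ = (3.4652), jump to mode 1
Mode 1: flow for 0.5080 to horizon, guard not reached → x = (4.1952)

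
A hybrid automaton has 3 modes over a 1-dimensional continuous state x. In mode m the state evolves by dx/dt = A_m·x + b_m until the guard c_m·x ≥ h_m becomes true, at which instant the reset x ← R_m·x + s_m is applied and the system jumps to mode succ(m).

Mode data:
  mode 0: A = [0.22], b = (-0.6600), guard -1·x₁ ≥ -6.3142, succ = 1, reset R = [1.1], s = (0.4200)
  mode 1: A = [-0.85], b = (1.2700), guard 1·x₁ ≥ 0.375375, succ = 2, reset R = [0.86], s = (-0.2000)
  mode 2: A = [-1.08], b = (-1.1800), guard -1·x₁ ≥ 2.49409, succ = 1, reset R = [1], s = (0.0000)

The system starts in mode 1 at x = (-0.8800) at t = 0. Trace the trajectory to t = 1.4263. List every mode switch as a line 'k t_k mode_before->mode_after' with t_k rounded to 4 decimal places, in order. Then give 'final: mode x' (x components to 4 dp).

Mode 1: guard c·x = 0.3754 hit at Δt = 0.8852 (t = 0.8852), x⁻ = (0.3754) → reset → x⁺ = (0.1228), jump to mode 2
Mode 2: flow for 0.5411 to horizon, guard not reached → x = (-0.4151)

1 0.8852 1->2
final: 2 -0.4151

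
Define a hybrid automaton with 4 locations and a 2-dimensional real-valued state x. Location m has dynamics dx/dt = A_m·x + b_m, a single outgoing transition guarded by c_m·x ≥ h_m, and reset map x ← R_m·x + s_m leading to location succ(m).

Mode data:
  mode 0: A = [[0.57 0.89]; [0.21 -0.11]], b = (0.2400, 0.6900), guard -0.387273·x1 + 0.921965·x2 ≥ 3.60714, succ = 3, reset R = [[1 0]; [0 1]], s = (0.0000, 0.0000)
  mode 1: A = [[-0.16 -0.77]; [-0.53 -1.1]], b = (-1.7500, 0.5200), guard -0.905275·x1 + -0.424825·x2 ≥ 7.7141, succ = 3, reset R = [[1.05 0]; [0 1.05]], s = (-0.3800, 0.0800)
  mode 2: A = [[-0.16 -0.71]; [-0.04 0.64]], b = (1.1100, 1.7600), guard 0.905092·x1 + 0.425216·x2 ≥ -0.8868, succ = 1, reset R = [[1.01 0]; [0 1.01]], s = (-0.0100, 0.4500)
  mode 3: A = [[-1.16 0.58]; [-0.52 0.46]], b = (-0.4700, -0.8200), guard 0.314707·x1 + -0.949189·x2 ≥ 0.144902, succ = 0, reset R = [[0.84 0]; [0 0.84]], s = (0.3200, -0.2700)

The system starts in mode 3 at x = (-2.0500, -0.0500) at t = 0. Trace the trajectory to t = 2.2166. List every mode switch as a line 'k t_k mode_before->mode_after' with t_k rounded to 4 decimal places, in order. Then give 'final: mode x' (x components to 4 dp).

Mode 3: guard c·x = 0.1449 hit at Δt = 1.4628 (t = 1.4628), x⁻ = (-0.7835, -0.4124) → reset → x⁺ = (-0.3382, -0.6165), jump to mode 0
Mode 0: flow for 0.7538 to horizon, guard not reached → x = (-0.6206, -0.1438)

1 1.4628 3->0
final: 0 -0.6206 -0.1438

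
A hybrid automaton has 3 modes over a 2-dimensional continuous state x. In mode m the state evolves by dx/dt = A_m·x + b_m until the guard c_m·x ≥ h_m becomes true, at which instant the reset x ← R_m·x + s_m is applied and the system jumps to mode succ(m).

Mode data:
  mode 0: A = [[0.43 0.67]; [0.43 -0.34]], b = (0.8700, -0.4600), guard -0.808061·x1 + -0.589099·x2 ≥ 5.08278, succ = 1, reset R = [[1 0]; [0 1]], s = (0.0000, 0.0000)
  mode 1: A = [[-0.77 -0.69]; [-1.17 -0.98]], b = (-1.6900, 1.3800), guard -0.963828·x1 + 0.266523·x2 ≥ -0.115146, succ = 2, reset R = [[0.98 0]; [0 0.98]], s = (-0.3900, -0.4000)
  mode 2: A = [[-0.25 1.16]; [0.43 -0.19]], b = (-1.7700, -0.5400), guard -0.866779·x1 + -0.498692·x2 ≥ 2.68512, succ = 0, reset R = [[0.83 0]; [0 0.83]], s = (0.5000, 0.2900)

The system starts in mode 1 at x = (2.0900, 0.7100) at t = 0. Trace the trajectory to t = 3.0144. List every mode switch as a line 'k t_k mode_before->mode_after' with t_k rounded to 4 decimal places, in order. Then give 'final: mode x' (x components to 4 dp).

Mode 1: guard c·x = -0.1151 hit at Δt = 0.6440 (t = 0.6440), x⁻ = (0.2525, 0.4812) → reset → x⁺ = (-0.1425, 0.0716), jump to mode 2
Mode 2: guard c·x = 2.6851 hit at Δt = 1.1822 (t = 1.8262), x⁻ = (-2.4683, -1.0941) → reset → x⁺ = (-1.5487, -0.6181), jump to mode 0
Mode 0: flow for 1.1882 to horizon, guard not reached → x = (-2.3675, -1.6538)

1 0.6440 1->2
2 1.8262 2->0
final: 0 -2.3675 -1.6538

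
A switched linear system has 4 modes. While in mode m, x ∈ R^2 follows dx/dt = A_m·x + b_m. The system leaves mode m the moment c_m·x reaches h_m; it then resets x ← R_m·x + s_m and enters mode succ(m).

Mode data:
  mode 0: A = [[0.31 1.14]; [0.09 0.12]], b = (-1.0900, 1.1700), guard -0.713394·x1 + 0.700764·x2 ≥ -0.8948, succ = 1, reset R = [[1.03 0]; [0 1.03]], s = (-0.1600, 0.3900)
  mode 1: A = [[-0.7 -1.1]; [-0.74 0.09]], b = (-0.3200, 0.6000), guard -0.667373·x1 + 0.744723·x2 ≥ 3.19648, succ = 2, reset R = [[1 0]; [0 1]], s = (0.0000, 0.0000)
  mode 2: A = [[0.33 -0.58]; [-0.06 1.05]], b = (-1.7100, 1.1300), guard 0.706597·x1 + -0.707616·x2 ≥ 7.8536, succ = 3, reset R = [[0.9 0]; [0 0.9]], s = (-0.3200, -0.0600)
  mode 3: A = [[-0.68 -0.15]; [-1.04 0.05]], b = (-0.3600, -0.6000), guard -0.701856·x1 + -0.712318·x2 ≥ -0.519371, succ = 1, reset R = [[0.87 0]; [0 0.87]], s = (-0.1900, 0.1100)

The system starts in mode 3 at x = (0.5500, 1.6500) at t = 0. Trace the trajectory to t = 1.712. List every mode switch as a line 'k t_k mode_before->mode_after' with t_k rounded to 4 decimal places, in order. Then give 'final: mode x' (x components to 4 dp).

1 1.1135 3->1
final: 1 -1.0372 1.6006

Mode 3: guard c·x = -0.5194 hit at Δt = 1.1135 (t = 1.1135), x⁻ = (-0.1588, 0.8856) → reset → x⁺ = (-0.3281, 0.8804), jump to mode 1
Mode 1: flow for 0.5985 to horizon, guard not reached → x = (-1.0372, 1.6006)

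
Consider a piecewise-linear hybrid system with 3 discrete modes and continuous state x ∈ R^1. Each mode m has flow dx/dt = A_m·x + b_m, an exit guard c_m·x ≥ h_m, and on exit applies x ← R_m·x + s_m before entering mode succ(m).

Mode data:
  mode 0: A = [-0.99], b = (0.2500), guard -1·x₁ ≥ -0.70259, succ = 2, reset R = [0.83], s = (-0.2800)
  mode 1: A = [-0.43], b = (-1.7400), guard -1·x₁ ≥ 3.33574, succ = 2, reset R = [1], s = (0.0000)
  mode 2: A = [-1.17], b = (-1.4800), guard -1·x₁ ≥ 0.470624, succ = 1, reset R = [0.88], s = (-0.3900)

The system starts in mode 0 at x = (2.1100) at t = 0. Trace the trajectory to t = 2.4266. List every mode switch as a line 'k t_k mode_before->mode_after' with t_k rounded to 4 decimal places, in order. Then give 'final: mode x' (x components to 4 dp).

1 1.4319 0->2
2 2.0132 2->1
final: 1 -1.3322

Mode 0: guard c·x = -0.7026 hit at Δt = 1.4319 (t = 1.4319), x⁻ = (0.7026) → reset → x⁺ = (0.3031), jump to mode 2
Mode 2: guard c·x = 0.4706 hit at Δt = 0.5813 (t = 2.0132), x⁻ = (-0.4706) → reset → x⁺ = (-0.8041), jump to mode 1
Mode 1: flow for 0.4134 to horizon, guard not reached → x = (-1.3322)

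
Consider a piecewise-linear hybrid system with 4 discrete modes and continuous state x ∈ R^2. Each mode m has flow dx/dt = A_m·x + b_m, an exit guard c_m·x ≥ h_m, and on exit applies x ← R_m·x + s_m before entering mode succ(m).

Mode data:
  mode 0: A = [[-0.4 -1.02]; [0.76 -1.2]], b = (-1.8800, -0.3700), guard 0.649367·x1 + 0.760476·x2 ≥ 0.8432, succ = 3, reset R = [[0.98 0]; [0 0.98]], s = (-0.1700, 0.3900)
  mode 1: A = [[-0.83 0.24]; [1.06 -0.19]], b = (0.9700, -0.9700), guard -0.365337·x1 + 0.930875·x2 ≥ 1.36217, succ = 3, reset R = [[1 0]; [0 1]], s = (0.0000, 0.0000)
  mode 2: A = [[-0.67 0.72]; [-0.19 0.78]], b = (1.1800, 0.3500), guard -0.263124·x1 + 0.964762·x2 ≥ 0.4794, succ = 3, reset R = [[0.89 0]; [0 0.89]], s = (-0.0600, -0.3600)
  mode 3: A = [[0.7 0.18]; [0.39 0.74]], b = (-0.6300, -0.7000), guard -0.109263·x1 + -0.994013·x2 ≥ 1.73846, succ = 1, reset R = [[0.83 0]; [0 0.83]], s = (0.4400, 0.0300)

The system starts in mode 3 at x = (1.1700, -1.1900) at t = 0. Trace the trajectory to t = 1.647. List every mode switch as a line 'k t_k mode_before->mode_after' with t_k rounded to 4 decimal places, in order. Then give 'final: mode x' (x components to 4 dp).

1 0.4990 3->1
final: 1 1.0421 -0.9544

Mode 3: guard c·x = 1.7385 hit at Δt = 0.4990 (t = 0.4990), x⁻ = (1.1227, -1.8723) → reset → x⁺ = (1.3719, -1.5240), jump to mode 1
Mode 1: flow for 1.1480 to horizon, guard not reached → x = (1.0421, -0.9544)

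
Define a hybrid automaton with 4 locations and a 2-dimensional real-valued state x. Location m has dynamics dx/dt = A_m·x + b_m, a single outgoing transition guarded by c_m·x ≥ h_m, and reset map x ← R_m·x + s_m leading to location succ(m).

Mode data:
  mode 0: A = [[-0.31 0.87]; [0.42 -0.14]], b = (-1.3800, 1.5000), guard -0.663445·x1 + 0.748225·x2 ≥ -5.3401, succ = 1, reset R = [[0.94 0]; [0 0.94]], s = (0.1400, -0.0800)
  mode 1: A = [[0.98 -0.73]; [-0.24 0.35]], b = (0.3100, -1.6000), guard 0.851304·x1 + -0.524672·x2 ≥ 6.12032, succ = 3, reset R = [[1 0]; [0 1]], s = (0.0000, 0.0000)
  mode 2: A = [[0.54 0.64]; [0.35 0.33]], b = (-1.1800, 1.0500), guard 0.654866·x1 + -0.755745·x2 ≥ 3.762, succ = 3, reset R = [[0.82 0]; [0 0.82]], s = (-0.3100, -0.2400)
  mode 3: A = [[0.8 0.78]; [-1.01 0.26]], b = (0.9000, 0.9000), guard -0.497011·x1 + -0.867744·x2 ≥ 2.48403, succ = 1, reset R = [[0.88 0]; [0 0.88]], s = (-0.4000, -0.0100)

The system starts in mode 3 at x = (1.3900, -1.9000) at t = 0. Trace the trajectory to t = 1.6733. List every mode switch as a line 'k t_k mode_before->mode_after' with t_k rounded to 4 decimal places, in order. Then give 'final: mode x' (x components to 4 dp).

Mode 3: guard c·x = 2.4840 hit at Δt = 1.2920 (t = 1.2920), x⁻ = (1.3982, -3.6635) → reset → x⁺ = (0.8304, -3.2339), jump to mode 1
Mode 1: flow for 0.3813 to horizon, guard not reached → x = (2.6336, -4.5075)

1 1.2920 3->1
final: 1 2.6336 -4.5075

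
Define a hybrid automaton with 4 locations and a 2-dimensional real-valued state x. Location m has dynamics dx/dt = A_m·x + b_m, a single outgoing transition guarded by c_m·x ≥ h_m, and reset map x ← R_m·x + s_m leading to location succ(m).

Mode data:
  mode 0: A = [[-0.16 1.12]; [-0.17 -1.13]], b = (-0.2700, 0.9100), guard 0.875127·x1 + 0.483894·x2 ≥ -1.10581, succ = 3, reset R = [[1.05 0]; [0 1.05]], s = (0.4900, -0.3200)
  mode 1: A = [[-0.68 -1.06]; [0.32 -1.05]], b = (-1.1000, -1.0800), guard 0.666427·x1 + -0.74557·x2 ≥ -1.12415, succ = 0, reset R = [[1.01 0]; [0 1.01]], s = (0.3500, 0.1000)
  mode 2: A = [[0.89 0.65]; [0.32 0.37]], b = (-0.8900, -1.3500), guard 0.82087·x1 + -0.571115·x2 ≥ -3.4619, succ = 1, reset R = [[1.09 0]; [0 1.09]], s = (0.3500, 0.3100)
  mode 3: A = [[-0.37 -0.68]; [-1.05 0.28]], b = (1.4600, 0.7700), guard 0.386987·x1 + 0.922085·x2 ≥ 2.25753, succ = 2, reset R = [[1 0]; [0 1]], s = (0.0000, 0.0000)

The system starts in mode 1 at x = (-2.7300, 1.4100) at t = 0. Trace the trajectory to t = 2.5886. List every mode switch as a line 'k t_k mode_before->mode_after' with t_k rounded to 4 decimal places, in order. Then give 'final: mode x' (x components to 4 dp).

1 0.9032 1->0
2 2.0954 0->3
final: 3 -0.6481 1.3681

Mode 1: guard c·x = -1.1241 hit at Δt = 0.9032 (t = 0.9032), x⁻ = (-2.3293, -0.5743) → reset → x⁺ = (-2.0026, -0.4800), jump to mode 0
Mode 0: guard c·x = -1.1058 hit at Δt = 1.1922 (t = 2.0954), x⁻ = (-1.6407, 0.6820) → reset → x⁺ = (-1.2328, 0.3961), jump to mode 3
Mode 3: flow for 0.4932 to horizon, guard not reached → x = (-0.6481, 1.3681)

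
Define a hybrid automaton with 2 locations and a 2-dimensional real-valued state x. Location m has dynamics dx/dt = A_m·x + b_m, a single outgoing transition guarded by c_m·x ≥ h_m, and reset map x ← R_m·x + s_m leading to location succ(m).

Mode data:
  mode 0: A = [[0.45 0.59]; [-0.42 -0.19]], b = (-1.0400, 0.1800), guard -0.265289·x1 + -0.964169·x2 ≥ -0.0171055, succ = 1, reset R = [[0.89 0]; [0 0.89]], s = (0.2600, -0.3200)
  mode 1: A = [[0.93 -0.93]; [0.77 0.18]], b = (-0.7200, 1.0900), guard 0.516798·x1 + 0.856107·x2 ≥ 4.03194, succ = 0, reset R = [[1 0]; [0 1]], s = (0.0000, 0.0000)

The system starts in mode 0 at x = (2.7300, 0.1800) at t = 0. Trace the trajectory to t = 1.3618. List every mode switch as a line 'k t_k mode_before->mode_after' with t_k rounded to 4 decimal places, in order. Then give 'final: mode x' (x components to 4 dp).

1 0.9867 0->1
final: 1 3.7076 0.3338

Mode 0: guard c·x = -0.0171 hit at Δt = 0.9867 (t = 0.9867), x⁻ = (2.7727, -0.7452) → reset → x⁺ = (2.7277, -0.9832), jump to mode 1
Mode 1: flow for 0.3751 to horizon, guard not reached → x = (3.7076, 0.3338)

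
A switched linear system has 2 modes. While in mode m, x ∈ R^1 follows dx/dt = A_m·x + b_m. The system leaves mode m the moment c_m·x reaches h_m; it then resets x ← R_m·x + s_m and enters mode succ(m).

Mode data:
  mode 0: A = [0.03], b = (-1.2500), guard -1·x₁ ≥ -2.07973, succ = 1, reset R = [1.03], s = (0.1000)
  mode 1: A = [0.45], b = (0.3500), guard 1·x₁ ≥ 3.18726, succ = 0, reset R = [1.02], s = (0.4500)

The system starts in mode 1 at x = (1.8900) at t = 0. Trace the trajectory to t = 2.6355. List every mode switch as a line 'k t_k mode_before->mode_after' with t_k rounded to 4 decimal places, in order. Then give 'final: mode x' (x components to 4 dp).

1 0.8806 1->0
2 2.2745 0->1
final: 1 2.7748

Mode 1: guard c·x = 3.1873 hit at Δt = 0.8806 (t = 0.8806), x⁻ = (3.1873) → reset → x⁺ = (3.7010), jump to mode 0
Mode 0: guard c·x = -2.0797 hit at Δt = 1.3939 (t = 2.2745), x⁻ = (2.0797) → reset → x⁺ = (2.2421), jump to mode 1
Mode 1: flow for 0.3610 to horizon, guard not reached → x = (2.7748)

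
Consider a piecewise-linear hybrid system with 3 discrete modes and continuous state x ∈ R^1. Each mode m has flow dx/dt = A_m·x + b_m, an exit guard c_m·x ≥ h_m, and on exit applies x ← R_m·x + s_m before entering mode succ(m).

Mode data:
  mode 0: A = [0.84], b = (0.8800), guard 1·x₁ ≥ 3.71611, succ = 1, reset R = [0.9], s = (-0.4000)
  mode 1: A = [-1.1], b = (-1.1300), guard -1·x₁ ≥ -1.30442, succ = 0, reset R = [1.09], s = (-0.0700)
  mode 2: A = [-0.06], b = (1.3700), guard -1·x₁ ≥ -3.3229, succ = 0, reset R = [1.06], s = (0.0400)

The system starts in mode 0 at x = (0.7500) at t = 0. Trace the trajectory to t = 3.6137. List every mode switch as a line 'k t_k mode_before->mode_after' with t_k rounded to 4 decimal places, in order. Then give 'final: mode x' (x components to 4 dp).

1 1.1602 0->1
2 1.6444 1->0
3 2.4608 0->1
4 2.9450 1->0
final: 0 3.1601

Mode 0: guard c·x = 3.7161 hit at Δt = 1.1602 (t = 1.1602), x⁻ = (3.7161) → reset → x⁺ = (2.9445), jump to mode 1
Mode 1: guard c·x = -1.3044 hit at Δt = 0.4842 (t = 1.6444), x⁻ = (1.3044) → reset → x⁺ = (1.3518), jump to mode 0
Mode 0: guard c·x = 3.7161 hit at Δt = 0.8164 (t = 2.4608), x⁻ = (3.7161) → reset → x⁺ = (2.9445), jump to mode 1
Mode 1: guard c·x = -1.3044 hit at Δt = 0.4842 (t = 2.9450), x⁻ = (1.3044) → reset → x⁺ = (1.3518), jump to mode 0
Mode 0: flow for 0.6687 to horizon, guard not reached → x = (3.1601)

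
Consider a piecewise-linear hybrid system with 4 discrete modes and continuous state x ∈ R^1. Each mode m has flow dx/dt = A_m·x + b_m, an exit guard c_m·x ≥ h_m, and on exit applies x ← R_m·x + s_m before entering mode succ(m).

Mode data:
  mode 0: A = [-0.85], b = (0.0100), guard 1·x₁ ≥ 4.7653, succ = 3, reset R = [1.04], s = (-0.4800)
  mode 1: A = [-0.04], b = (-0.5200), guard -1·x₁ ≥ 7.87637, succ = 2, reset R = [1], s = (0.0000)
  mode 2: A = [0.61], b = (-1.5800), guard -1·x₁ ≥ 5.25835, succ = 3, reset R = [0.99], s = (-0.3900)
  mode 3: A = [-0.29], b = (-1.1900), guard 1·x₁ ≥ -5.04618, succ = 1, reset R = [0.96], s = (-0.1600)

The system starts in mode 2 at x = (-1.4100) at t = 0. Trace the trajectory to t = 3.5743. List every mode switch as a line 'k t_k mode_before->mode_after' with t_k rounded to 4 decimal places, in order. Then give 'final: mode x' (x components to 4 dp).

Mode 2: guard c·x = 5.2584 hit at Δt = 1.1049 (t = 1.1049), x⁻ = (-5.2583) → reset → x⁺ = (-5.5958), jump to mode 3
Mode 3: guard c·x = -5.0462 hit at Δt = 1.5838 (t = 2.6887), x⁻ = (-5.0462) → reset → x⁺ = (-5.0043), jump to mode 1
Mode 1: flow for 0.8856 to horizon, guard not reached → x = (-5.2826)

1 1.1049 2->3
2 2.6887 3->1
final: 1 -5.2826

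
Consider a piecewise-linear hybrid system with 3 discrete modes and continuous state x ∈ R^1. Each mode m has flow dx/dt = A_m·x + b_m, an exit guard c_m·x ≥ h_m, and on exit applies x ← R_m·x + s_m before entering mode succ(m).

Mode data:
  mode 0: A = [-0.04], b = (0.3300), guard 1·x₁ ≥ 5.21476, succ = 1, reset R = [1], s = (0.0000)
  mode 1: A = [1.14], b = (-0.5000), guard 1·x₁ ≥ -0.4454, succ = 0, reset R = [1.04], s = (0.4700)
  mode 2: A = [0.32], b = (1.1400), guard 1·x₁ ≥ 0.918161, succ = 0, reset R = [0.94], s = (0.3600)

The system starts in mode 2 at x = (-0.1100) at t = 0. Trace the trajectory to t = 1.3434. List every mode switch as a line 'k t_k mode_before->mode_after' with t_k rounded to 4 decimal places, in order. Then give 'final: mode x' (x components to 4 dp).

Mode 2: guard c·x = 0.9182 hit at Δt = 0.8146 (t = 0.8146), x⁻ = (0.9182) → reset → x⁺ = (1.2231), jump to mode 0
Mode 0: flow for 0.5288 to horizon, guard not reached → x = (1.3701)

1 0.8146 2->0
final: 0 1.3701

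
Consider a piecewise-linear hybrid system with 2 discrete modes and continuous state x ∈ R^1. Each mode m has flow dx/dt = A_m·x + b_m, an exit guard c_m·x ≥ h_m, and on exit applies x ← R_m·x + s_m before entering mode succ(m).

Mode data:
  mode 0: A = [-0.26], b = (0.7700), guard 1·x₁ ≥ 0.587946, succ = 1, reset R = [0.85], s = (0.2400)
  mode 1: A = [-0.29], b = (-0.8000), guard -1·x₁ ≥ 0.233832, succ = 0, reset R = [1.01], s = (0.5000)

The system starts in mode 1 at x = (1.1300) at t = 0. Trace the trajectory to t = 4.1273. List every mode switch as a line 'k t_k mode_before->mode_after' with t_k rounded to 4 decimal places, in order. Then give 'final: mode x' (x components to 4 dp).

Mode 1: guard c·x = 0.2338 hit at Δt = 1.4893 (t = 1.4893), x⁻ = (-0.2338) → reset → x⁺ = (0.2638), jump to mode 0
Mode 0: guard c·x = 0.5879 hit at Δt = 0.4923 (t = 1.9816), x⁻ = (0.5879) → reset → x⁺ = (0.7398), jump to mode 1
Mode 1: guard c·x = 0.2338 hit at Δt = 1.1246 (t = 3.1062), x⁻ = (-0.2338) → reset → x⁺ = (0.2638), jump to mode 0
Mode 0: guard c·x = 0.5879 hit at Δt = 0.4923 (t = 3.5985), x⁻ = (0.5879) → reset → x⁺ = (0.7398), jump to mode 1
Mode 1: flow for 0.5288 to horizon, guard not reached → x = (0.2424)

1 1.4893 1->0
2 1.9816 0->1
3 3.1062 1->0
4 3.5985 0->1
final: 1 0.2424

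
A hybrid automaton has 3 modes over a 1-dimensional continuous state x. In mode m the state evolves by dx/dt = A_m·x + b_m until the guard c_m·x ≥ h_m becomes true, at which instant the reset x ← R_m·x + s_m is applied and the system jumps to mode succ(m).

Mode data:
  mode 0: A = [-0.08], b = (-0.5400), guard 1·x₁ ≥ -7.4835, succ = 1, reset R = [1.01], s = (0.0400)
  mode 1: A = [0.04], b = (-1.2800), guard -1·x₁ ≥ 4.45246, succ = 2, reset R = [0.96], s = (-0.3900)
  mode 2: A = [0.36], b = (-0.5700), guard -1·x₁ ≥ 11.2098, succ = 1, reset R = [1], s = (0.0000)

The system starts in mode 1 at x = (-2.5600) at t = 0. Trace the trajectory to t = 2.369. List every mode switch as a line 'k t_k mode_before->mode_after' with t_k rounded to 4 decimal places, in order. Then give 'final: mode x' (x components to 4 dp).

Mode 1: guard c·x = 4.4525 hit at Δt = 1.3328 (t = 1.3328), x⁻ = (-4.4525) → reset → x⁺ = (-4.6644), jump to mode 2
Mode 2: flow for 1.0362 to horizon, guard not reached → x = (-7.4891)

1 1.3328 1->2
final: 2 -7.4891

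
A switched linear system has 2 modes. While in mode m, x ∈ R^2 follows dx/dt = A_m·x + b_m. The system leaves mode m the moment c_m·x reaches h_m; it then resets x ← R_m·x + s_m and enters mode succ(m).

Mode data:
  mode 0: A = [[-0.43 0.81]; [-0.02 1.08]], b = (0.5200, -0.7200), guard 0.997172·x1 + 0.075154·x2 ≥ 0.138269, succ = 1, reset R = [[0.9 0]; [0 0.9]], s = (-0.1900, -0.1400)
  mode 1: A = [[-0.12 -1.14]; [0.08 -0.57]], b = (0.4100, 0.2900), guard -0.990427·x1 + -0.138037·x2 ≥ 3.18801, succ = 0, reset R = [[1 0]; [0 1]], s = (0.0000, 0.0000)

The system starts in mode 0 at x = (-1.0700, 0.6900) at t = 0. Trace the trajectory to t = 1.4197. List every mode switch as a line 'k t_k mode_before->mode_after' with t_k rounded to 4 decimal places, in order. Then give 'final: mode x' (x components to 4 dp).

Mode 0: guard c·x = 0.1383 hit at Δt = 0.8889 (t = 0.8889), x⁻ = (0.0826, 0.7441) → reset → x⁺ = (-0.1157, 0.5297), jump to mode 1
Mode 1: flow for 0.5308 to horizon, guard not reached → x = (-0.2048, 0.5182)

1 0.8889 0->1
final: 1 -0.2048 0.5182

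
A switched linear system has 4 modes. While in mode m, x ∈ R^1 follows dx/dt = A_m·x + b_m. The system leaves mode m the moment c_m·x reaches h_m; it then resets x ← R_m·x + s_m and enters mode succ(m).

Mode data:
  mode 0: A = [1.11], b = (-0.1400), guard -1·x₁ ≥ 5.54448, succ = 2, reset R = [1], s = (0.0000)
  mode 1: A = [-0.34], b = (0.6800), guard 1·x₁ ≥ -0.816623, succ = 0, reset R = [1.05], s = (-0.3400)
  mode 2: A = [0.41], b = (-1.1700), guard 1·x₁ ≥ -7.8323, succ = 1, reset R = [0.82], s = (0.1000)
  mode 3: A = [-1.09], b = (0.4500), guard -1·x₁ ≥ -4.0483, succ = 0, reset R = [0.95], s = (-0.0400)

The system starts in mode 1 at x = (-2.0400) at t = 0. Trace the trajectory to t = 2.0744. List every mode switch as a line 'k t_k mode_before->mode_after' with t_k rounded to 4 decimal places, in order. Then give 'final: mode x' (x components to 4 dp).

1 1.0609 1->0
final: 0 -3.9507

Mode 1: guard c·x = -0.8166 hit at Δt = 1.0609 (t = 1.0609), x⁻ = (-0.8166) → reset → x⁺ = (-1.1975), jump to mode 0
Mode 0: flow for 1.0135 to horizon, guard not reached → x = (-3.9507)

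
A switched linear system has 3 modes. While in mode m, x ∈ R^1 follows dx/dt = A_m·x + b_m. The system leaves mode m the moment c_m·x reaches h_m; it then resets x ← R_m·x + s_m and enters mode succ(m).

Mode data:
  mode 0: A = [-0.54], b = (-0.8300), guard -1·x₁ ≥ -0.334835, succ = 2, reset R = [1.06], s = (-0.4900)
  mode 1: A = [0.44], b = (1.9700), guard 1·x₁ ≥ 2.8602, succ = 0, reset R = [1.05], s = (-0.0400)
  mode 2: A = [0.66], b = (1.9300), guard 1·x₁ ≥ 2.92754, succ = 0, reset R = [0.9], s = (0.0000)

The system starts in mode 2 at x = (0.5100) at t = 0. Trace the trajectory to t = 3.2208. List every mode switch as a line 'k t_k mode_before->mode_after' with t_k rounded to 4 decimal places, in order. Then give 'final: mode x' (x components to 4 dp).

1 0.8075 2->0
2 2.2916 0->2
final: 2 2.2259

Mode 2: guard c·x = 2.9275 hit at Δt = 0.8075 (t = 0.8075), x⁻ = (2.9275) → reset → x⁺ = (2.6348), jump to mode 0
Mode 0: guard c·x = -0.3348 hit at Δt = 1.4841 (t = 2.2916), x⁻ = (0.3348) → reset → x⁺ = (-0.1351), jump to mode 2
Mode 2: flow for 0.9292 to horizon, guard not reached → x = (2.2259)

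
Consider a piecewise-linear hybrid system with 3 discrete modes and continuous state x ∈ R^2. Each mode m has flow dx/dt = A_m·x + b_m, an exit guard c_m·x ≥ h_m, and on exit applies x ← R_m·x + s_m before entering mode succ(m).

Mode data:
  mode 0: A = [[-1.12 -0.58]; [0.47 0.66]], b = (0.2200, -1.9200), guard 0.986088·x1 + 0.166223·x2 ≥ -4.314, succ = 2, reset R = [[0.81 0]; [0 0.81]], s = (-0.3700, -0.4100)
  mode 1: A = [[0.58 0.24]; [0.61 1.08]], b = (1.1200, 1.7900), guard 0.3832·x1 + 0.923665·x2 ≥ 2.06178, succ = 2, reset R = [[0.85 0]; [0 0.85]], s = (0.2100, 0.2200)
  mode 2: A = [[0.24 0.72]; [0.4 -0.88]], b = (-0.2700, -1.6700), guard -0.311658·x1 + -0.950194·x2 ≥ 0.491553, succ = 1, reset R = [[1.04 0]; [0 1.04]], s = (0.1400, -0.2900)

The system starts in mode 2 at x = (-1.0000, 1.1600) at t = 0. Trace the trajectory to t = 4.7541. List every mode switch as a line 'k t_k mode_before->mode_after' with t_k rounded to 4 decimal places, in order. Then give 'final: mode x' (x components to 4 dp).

Mode 2: guard c·x = 0.4916 hit at Δt = 0.5330 (t = 0.5330), x⁻ = (-1.0991, -0.1568) → reset → x⁺ = (-1.0031, -0.4531), jump to mode 1
Mode 1: guard c·x = 2.0618 hit at Δt = 1.3144 (t = 1.8474), x⁻ = (0.2106, 2.1448) → reset → x⁺ = (0.3890, 2.0431), jump to mode 2
Mode 2: guard c·x = 0.4916 hit at Δt = 1.6847 (t = 3.5321), x⁻ = (0.6373, -0.7263) → reset → x⁺ = (0.8028, -1.0454), jump to mode 1
Mode 1: guard c·x = 2.0618 hit at Δt = 0.8739 (t = 4.4060), x⁻ = (2.5339, 1.1809) → reset → x⁺ = (2.3638, 1.2238), jump to mode 2
Mode 2: flow for 0.3481 to horizon, guard not reached → x = (2.7206, 0.7072)

1 0.5330 2->1
2 1.8474 1->2
3 3.5321 2->1
4 4.4060 1->2
final: 2 2.7206 0.7072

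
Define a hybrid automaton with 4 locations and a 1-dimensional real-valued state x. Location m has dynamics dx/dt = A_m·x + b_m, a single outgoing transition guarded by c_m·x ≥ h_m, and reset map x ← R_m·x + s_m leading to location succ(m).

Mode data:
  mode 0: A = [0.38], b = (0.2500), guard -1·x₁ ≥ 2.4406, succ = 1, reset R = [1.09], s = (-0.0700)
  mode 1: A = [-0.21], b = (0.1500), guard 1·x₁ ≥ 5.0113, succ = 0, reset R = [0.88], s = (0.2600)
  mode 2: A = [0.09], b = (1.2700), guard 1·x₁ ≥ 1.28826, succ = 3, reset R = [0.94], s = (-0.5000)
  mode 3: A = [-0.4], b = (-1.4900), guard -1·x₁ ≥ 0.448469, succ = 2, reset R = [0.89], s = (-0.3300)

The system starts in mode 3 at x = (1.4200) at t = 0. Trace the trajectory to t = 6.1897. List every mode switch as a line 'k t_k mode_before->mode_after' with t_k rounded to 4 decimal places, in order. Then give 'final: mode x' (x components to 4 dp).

Mode 3: guard c·x = 0.4485 hit at Δt = 1.1281 (t = 1.1281), x⁻ = (-0.4485) → reset → x⁺ = (-0.7291), jump to mode 2
Mode 2: guard c·x = 1.2883 hit at Δt = 1.5602 (t = 2.6883), x⁻ = (1.2883) → reset → x⁺ = (0.7110), jump to mode 3
Mode 3: guard c·x = 0.4485 hit at Δt = 0.7574 (t = 3.4457), x⁻ = (-0.4485) → reset → x⁺ = (-0.7291), jump to mode 2
Mode 2: guard c·x = 1.2883 hit at Δt = 1.5602 (t = 5.0059), x⁻ = (1.2883) → reset → x⁺ = (0.7110), jump to mode 3
Mode 3: guard c·x = 0.4485 hit at Δt = 0.7574 (t = 5.7633), x⁻ = (-0.4485) → reset → x⁺ = (-0.7291), jump to mode 2
Mode 2: flow for 0.4264 to horizon, guard not reached → x = (-0.2056)

1 1.1281 3->2
2 2.6883 2->3
3 3.4457 3->2
4 5.0059 2->3
5 5.7633 3->2
final: 2 -0.2056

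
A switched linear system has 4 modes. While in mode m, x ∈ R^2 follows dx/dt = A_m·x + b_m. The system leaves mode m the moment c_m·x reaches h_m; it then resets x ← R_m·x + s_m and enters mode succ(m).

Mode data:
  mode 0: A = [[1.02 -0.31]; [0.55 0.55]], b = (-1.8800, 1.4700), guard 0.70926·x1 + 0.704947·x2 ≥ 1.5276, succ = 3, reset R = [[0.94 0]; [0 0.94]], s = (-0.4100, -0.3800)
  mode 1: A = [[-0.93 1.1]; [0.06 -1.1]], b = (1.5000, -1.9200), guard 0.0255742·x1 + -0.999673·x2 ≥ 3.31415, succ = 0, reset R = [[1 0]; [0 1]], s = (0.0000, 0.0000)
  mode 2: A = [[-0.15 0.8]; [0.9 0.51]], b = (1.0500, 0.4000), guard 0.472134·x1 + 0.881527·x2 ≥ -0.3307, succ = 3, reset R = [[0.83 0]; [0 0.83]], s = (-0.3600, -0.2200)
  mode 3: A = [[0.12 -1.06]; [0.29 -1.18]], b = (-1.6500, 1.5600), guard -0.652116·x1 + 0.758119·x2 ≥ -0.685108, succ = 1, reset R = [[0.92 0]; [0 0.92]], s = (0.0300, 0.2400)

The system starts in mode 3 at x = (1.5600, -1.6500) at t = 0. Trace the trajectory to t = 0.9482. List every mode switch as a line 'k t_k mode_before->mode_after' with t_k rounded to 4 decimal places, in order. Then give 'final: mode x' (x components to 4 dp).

1 0.6085 3->1
final: 1 1.1830 -0.3288

Mode 3: guard c·x = -0.6851 hit at Δt = 0.6085 (t = 0.6085), x⁻ = (1.1071, 0.0486) → reset → x⁺ = (1.0486, 0.2847), jump to mode 1
Mode 1: flow for 0.3397 to horizon, guard not reached → x = (1.1830, -0.3288)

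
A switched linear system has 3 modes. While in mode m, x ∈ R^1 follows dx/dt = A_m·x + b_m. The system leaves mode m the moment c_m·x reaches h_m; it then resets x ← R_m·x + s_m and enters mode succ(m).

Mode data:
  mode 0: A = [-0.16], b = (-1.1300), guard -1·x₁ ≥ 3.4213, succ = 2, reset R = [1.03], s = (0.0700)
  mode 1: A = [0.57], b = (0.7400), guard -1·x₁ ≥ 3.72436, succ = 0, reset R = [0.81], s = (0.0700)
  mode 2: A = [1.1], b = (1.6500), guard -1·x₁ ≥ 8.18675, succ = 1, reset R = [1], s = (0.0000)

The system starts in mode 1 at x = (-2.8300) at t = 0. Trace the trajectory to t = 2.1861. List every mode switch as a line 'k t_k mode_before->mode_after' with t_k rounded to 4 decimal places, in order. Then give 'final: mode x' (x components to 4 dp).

Mode 1: guard c·x = 3.7244 hit at Δt = 0.8068 (t = 0.8068), x⁻ = (-3.7244) → reset → x⁺ = (-2.9467), jump to mode 0
Mode 0: guard c·x = 3.4213 hit at Δt = 0.7657 (t = 1.5725), x⁻ = (-3.4213) → reset → x⁺ = (-3.4539), jump to mode 2
Mode 2: flow for 0.6136 to horizon, guard not reached → x = (-5.3374)

1 0.8068 1->0
2 1.5725 0->2
final: 2 -5.3374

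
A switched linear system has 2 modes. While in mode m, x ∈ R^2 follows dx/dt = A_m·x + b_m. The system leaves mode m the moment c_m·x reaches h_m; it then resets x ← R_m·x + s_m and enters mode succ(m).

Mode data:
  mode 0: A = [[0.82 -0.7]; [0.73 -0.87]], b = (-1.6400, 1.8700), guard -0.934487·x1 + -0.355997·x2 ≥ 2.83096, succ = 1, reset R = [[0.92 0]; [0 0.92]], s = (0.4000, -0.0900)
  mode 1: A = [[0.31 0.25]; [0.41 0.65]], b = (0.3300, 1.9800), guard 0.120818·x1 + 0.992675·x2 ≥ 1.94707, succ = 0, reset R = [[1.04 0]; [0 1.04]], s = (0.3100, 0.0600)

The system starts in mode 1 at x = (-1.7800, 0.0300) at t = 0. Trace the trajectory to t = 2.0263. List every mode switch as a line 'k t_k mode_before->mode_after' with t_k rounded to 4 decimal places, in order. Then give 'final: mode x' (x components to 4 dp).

Mode 1: guard c·x = 1.9471 hit at Δt = 1.1531 (t = 1.1531), x⁻ = (-1.7727, 2.1772) → reset → x⁺ = (-1.5336, 2.3243), jump to mode 0
Mode 0: guard c·x = 2.8310 hit at Δt = 0.4115 (t = 1.5646), x⁻ = (-3.6438, 1.6128) → reset → x⁺ = (-2.9523, 1.3938), jump to mode 1
Mode 1: flow for 0.4617 to horizon, guard not reached → x = (-3.0184, 2.2873)

1 1.1531 1->0
2 1.5646 0->1
final: 1 -3.0184 2.2873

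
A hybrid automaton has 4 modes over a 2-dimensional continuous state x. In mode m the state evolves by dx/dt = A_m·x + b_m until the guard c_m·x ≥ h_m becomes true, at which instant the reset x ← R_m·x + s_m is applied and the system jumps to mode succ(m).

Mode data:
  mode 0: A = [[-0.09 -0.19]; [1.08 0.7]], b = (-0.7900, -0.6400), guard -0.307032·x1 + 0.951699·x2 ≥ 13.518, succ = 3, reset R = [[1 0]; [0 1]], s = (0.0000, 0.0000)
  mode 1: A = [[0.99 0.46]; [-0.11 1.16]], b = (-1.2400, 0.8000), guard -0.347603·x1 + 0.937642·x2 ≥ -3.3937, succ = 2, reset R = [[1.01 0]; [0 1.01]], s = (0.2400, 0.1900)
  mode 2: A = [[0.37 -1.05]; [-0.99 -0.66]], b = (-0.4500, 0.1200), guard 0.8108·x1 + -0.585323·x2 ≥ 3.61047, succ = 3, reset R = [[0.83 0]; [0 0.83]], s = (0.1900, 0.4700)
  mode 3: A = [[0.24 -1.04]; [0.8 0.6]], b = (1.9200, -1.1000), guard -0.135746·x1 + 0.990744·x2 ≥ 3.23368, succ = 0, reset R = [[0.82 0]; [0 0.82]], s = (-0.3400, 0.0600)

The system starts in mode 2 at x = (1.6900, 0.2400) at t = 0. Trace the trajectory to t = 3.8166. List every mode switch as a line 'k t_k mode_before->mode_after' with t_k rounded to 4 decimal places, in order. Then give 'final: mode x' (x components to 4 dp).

Mode 2: guard c·x = 3.6105 hit at Δt = 1.3202 (t = 1.3202), x⁻ = (3.1788, -1.7650) → reset → x⁺ = (2.8284, -0.9950), jump to mode 3
Mode 3: guard c·x = 3.2337 hit at Δt = 1.4825 (t = 2.8027), x⁻ = (6.2132, 4.1152) → reset → x⁺ = (4.7548, 3.4345), jump to mode 0
Mode 0: flow for 1.0139 to horizon, guard not reached → x = (2.1918, 12.0023)

1 1.3202 2->3
2 2.8027 3->0
final: 0 2.1918 12.0023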